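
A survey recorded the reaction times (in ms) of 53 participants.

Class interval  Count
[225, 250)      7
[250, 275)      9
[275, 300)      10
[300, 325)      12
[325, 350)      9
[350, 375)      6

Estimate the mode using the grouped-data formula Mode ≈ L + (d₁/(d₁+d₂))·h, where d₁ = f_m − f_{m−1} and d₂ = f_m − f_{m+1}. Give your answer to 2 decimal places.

310.00

Modal class: [300, 325) (highest frequency 12).
d₁ = 12 − 10 = 2, d₂ = 12 − 9 = 3
Mode ≈ 300 + (2/(2+3)) × 25 = 300 + 10.0000 = 310.0000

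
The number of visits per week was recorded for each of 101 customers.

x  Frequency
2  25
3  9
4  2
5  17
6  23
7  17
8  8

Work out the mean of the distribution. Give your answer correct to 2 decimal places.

Values: 2, 3, 4, 5, 6, 7, 8
Σfx = 25×2 + 9×3 + 2×4 + 17×5 + 23×6 + 17×7 + 8×8 = 491
n = Σf = 101
Mean = 491 / 101 = 4.8614

4.86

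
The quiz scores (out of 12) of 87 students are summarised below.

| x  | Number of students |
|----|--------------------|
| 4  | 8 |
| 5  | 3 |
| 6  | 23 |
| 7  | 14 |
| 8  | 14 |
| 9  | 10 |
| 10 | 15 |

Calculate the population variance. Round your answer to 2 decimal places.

Values: 4, 5, 6, 7, 8, 9, 10
n = 87, Σfx = 635, mean = 7.2989
Σfx² = 4923
Σf(x − x̄)² = Σfx² − (Σfx)²/n = 4923 − 635²/87 = 288.2299
Population variance = 288.2299 / 87 = 3.3130

3.31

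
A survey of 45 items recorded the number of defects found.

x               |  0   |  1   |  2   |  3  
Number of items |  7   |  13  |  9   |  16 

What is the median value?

2

Cumulative frequencies: 7, 20, 29, 45
n = 45, so the median is the value in position (n+1)/2 = 23.
Position 23 falls at value 2.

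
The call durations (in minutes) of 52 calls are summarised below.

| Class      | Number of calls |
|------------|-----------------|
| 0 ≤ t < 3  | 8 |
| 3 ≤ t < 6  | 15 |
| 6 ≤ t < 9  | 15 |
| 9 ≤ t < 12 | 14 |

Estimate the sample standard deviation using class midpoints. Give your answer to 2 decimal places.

3.13

Midpoints: 1.5, 4.5, 7.5, 10.5
n = 52, Σfm = 339, mean = 6.5192
Σfm² = 2709
Σf(m − x̄)² = Σfm² − (Σfm)²/n = 2709 − 339²/52 = 498.9808
Sample variance = 498.9808 / 51 = 9.7839
Standard deviation = √9.7839 = 3.1279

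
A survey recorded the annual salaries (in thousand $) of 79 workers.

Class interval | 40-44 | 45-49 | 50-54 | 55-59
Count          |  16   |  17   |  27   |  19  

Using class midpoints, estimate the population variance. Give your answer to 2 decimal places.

Midpoints: 42, 47, 52, 57
n = 79, Σfm = 3958, mean = 50.1013
Σfm² = 200516
Σf(m − x̄)² = Σfm² − (Σfm)²/n = 200516 − 3958²/79 = 2215.1899
Population variance = 2215.1899 / 79 = 28.0404

28.04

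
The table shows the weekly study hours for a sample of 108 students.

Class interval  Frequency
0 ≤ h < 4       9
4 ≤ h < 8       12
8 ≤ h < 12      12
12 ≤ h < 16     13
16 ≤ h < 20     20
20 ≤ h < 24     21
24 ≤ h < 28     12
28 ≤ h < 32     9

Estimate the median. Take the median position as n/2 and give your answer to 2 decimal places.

Cumulative frequencies: 9, 21, 33, 46, 66, 87, 99, 108
n = 108; position = n/2 = 54.
This falls in the class 16 ≤ h < 20: L = 16, F = 46, f = 20, h = 4.
Median ≈ 16 + ((54 − 46) / 20) × 4 = 17.6000

17.60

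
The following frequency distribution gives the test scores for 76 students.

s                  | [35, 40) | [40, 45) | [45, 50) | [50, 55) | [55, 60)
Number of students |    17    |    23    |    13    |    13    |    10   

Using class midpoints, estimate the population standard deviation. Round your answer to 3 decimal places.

6.699

Midpoints: 37.5, 42.5, 47.5, 52.5, 57.5
n = 76, Σfm = 3490, mean = 45.9211
Σfm² = 163675
Σf(m − x̄)² = Σfm² − (Σfm)²/n = 163675 − 3490²/76 = 3410.5263
Population variance = 3410.5263 / 76 = 44.8753
Standard deviation = √44.8753 = 6.6989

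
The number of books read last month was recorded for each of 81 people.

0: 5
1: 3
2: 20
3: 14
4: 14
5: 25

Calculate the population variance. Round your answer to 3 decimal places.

Values: 0, 1, 2, 3, 4, 5
n = 81, Σfx = 266, mean = 3.2840
Σfx² = 1058
Σf(x − x̄)² = Σfx² − (Σfx)²/n = 1058 − 266²/81 = 184.4691
Population variance = 184.4691 / 81 = 2.2774

2.277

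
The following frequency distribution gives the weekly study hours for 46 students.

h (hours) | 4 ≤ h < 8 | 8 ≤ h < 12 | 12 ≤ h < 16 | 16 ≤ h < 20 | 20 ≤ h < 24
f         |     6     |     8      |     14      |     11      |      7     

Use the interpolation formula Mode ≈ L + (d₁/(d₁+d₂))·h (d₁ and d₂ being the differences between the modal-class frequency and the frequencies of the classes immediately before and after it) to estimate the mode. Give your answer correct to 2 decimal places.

14.67

Modal class: 12 ≤ h < 16 (highest frequency 14).
d₁ = 14 − 8 = 6, d₂ = 14 − 11 = 3
Mode ≈ 12 + (6/(6+3)) × 4 = 12 + 2.6667 = 14.6667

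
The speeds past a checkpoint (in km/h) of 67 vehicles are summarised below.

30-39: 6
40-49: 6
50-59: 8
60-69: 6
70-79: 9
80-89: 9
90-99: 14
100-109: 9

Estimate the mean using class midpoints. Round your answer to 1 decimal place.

Midpoints: 34.5, 44.5, 54.5, 64.5, 74.5, 84.5, 94.5, 104.5
Σfm = 6×34.5 + 6×44.5 + 8×54.5 + 6×64.5 + 9×74.5 + 9×84.5 + 14×94.5 + 9×104.5 = 4991.5
n = Σf = 67
Mean = 4991.5 / 67 = 74.5000

74.5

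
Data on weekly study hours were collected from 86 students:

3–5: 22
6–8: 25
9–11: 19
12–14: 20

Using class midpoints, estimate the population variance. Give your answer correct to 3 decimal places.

10.997

Midpoints: 4, 7, 10, 13
n = 86, Σfm = 713, mean = 8.2907
Σfm² = 6857
Σf(m − x̄)² = Σfm² − (Σfm)²/n = 6857 − 713²/86 = 945.7326
Population variance = 945.7326 / 86 = 10.9969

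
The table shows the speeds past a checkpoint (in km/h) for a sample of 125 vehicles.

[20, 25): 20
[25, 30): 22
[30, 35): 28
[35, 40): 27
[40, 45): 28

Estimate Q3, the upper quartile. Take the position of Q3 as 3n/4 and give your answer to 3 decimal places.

39.398

Cumulative frequencies: 20, 42, 70, 97, 125
n = 125; position = 3n/4 = 93.75.
This falls in the class [35, 40): L = 35, F = 70, f = 27, h = 5.
Upper quartile ≈ 35 + ((93.75 − 70) / 27) × 5 = 39.3981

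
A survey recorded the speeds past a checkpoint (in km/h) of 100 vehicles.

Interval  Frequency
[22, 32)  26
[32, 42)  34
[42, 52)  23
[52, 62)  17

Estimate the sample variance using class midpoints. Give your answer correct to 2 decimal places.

108.47

Midpoints: 27, 37, 47, 57
n = 100, Σfm = 4010, mean = 40.1000
Σfm² = 171540
Σf(m − x̄)² = Σfm² − (Σfm)²/n = 171540 − 4010²/100 = 10739.0000
Sample variance = 10739.0000 / 99 = 108.4747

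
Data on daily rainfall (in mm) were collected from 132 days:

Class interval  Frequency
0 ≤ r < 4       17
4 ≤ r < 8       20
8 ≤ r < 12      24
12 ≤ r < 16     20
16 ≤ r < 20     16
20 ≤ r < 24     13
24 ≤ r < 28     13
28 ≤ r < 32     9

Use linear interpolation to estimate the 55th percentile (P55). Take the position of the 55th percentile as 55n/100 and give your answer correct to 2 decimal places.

Cumulative frequencies: 17, 37, 61, 81, 97, 110, 123, 132
n = 132; position = 55n/100 = 72.6.
This falls in the class 12 ≤ r < 16: L = 12, F = 61, f = 20, h = 4.
55th percentile ≈ 12 + ((72.6 − 61) / 20) × 4 = 14.3200

14.32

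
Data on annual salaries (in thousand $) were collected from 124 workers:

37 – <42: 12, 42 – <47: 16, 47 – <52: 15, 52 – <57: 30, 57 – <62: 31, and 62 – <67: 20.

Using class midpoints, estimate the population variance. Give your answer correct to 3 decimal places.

59.847

Midpoints: 39.5, 44.5, 49.5, 54.5, 59.5, 64.5
n = 124, Σfm = 6698, mean = 54.0161
Σfm² = 369221
Σf(m − x̄)² = Σfm² − (Σfm)²/n = 369221 − 6698²/124 = 7420.9677
Population variance = 7420.9677 / 124 = 59.8465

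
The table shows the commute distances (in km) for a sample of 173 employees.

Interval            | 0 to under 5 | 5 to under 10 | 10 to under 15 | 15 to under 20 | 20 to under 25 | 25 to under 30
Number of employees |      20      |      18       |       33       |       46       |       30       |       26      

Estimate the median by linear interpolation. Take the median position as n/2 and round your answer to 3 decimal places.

Cumulative frequencies: 20, 38, 71, 117, 147, 173
n = 173; position = n/2 = 86.5.
This falls in the class 15 to under 20: L = 15, F = 71, f = 46, h = 5.
Median ≈ 15 + ((86.5 − 71) / 46) × 5 = 16.6848

16.685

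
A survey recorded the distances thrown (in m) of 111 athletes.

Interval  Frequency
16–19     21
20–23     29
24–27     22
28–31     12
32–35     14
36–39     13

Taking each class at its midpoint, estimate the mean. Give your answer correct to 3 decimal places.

Midpoints: 17.5, 21.5, 25.5, 29.5, 33.5, 37.5
Σfm = 21×17.5 + 29×21.5 + 22×25.5 + 12×29.5 + 14×33.5 + 13×37.5 = 2862.5
n = Σf = 111
Mean = 2862.5 / 111 = 25.7883

25.788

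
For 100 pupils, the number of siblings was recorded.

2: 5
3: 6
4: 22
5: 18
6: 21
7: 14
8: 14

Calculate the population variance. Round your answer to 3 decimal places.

2.764

Values: 2, 3, 4, 5, 6, 7, 8
n = 100, Σfx = 542, mean = 5.4200
Σfx² = 3214
Σf(x − x̄)² = Σfx² − (Σfx)²/n = 3214 − 542²/100 = 276.3600
Population variance = 276.3600 / 100 = 2.7636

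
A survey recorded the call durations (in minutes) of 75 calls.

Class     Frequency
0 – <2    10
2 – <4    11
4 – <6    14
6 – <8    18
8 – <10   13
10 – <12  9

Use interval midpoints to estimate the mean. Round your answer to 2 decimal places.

Midpoints: 1, 3, 5, 7, 9, 11
Σfm = 10×1 + 11×3 + 14×5 + 18×7 + 13×9 + 9×11 = 455
n = Σf = 75
Mean = 455 / 75 = 6.0667

6.07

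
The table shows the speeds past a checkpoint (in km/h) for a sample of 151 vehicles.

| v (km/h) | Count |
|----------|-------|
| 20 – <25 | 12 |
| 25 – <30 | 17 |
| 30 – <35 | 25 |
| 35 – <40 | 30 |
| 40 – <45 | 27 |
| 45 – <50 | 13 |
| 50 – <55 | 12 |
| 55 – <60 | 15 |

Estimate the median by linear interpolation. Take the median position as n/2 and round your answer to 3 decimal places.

38.583

Cumulative frequencies: 12, 29, 54, 84, 111, 124, 136, 151
n = 151; position = n/2 = 75.5.
This falls in the class 35 – <40: L = 35, F = 54, f = 30, h = 5.
Median ≈ 35 + ((75.5 − 54) / 30) × 5 = 38.5833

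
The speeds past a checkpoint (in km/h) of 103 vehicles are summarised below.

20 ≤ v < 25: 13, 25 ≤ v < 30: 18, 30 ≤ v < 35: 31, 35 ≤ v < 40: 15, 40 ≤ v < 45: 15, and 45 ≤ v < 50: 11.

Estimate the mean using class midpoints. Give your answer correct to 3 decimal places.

Midpoints: 22.5, 27.5, 32.5, 37.5, 42.5, 47.5
Σfm = 13×22.5 + 18×27.5 + 31×32.5 + 15×37.5 + 15×42.5 + 11×47.5 = 3517.5
n = Σf = 103
Mean = 3517.5 / 103 = 34.1505

34.150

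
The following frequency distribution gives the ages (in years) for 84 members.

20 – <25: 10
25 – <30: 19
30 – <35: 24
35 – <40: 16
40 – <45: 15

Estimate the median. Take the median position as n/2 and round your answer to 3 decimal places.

32.708

Cumulative frequencies: 10, 29, 53, 69, 84
n = 84; position = n/2 = 42.
This falls in the class 30 – <35: L = 30, F = 29, f = 24, h = 5.
Median ≈ 30 + ((42 − 29) / 24) × 5 = 32.7083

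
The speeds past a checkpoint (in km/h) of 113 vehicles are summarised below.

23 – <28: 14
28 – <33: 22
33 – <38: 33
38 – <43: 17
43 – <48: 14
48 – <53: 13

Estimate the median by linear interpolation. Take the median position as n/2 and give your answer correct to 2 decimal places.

Cumulative frequencies: 14, 36, 69, 86, 100, 113
n = 113; position = n/2 = 56.5.
This falls in the class 33 – <38: L = 33, F = 36, f = 33, h = 5.
Median ≈ 33 + ((56.5 − 36) / 33) × 5 = 36.1061

36.11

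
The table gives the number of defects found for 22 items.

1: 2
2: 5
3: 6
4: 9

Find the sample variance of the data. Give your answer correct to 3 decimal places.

1.048

Values: 1, 2, 3, 4
n = 22, Σfx = 66, mean = 3.0000
Σfx² = 220
Σf(x − x̄)² = Σfx² − (Σfx)²/n = 220 − 66²/22 = 22.0000
Sample variance = 22.0000 / 21 = 1.0476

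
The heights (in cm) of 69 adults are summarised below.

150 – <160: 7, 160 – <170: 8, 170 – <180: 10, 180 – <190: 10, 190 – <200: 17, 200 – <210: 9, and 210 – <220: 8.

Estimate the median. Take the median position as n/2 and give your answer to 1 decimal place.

Cumulative frequencies: 7, 15, 25, 35, 52, 61, 69
n = 69; position = n/2 = 34.5.
This falls in the class 180 – <190: L = 180, F = 25, f = 10, h = 10.
Median ≈ 180 + ((34.5 − 25) / 10) × 10 = 189.5000

189.5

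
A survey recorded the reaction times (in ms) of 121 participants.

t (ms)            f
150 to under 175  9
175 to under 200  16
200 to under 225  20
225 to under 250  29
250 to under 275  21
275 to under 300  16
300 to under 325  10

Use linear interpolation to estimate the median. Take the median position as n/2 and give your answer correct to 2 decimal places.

Cumulative frequencies: 9, 25, 45, 74, 95, 111, 121
n = 121; position = n/2 = 60.5.
This falls in the class 225 to under 250: L = 225, F = 45, f = 29, h = 25.
Median ≈ 225 + ((60.5 − 45) / 29) × 25 = 238.3621

238.36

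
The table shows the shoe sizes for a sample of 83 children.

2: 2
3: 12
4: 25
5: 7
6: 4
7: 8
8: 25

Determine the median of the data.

5

Cumulative frequencies: 2, 14, 39, 46, 50, 58, 83
n = 83, so the median is the value in position (n+1)/2 = 42.
Position 42 falls at value 5.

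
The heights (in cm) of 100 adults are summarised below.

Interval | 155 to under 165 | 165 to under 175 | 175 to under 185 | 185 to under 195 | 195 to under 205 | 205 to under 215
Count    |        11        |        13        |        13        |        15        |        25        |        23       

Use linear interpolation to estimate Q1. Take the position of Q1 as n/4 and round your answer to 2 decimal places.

175.77

Cumulative frequencies: 11, 24, 37, 52, 77, 100
n = 100; position = n/4 = 25.
This falls in the class 175 to under 185: L = 175, F = 24, f = 13, h = 10.
Lower quartile ≈ 175 + ((25 − 24) / 13) × 10 = 175.7692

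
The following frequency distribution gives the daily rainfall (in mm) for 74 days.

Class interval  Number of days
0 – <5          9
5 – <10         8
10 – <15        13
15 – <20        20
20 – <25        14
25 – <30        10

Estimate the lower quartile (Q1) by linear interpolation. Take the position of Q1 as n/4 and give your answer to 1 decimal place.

10.6

Cumulative frequencies: 9, 17, 30, 50, 64, 74
n = 74; position = n/4 = 18.5.
This falls in the class 10 – <15: L = 10, F = 17, f = 13, h = 5.
Lower quartile ≈ 10 + ((18.5 − 17) / 13) × 5 = 10.5769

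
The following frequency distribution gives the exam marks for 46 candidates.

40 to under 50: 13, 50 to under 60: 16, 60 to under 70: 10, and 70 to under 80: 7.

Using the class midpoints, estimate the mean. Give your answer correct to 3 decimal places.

Midpoints: 45, 55, 65, 75
Σfm = 13×45 + 16×55 + 10×65 + 7×75 = 2640
n = Σf = 46
Mean = 2640 / 46 = 57.3913

57.391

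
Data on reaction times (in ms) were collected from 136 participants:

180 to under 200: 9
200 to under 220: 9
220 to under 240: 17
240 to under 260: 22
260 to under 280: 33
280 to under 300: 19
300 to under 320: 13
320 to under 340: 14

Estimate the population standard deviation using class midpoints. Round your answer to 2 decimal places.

38.52

Midpoints: 190, 210, 230, 250, 270, 290, 310, 330
n = 136, Σfm = 36080, mean = 265.2941
Σfm² = 9773600
Σf(m − x̄)² = Σfm² − (Σfm)²/n = 9773600 − 36080²/136 = 201788.2353
Population variance = 201788.2353 / 136 = 1483.7370
Standard deviation = √1483.7370 = 38.5193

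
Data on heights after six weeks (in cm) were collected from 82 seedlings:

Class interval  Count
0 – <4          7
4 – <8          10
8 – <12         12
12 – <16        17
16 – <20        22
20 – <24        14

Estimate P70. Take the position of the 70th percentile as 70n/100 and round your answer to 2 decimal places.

Cumulative frequencies: 7, 17, 29, 46, 68, 82
n = 82; position = 70n/100 = 57.4.
This falls in the class 16 – <20: L = 16, F = 46, f = 22, h = 4.
70th percentile ≈ 16 + ((57.4 − 46) / 22) × 4 = 18.0727

18.07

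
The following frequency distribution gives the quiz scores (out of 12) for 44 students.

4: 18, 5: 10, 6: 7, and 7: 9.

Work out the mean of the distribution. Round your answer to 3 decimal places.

5.159

Values: 4, 5, 6, 7
Σfx = 18×4 + 10×5 + 7×6 + 9×7 = 227
n = Σf = 44
Mean = 227 / 44 = 5.1591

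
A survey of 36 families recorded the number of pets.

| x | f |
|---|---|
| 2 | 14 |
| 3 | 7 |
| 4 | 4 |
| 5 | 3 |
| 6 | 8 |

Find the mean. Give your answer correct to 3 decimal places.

3.556

Values: 2, 3, 4, 5, 6
Σfx = 14×2 + 7×3 + 4×4 + 3×5 + 8×6 = 128
n = Σf = 36
Mean = 128 / 36 = 3.5556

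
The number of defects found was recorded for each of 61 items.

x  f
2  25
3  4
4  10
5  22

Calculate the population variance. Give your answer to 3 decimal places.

Values: 2, 3, 4, 5
n = 61, Σfx = 212, mean = 3.4754
Σfx² = 846
Σf(x − x̄)² = Σfx² − (Σfx)²/n = 846 − 212²/61 = 109.2131
Population variance = 109.2131 / 61 = 1.7904

1.790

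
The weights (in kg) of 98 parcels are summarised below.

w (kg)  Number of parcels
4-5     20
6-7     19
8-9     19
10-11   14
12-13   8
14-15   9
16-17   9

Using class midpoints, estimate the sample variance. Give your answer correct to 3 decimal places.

Midpoints: 4.5, 6.5, 8.5, 10.5, 12.5, 14.5, 16.5
n = 98, Σfm = 901, mean = 9.1939
Σfm² = 9716.5
Σf(m − x̄)² = Σfm² − (Σfm)²/n = 9716.5 − 901²/98 = 1432.8163
Sample variance = 1432.8163 / 97 = 14.7713

14.771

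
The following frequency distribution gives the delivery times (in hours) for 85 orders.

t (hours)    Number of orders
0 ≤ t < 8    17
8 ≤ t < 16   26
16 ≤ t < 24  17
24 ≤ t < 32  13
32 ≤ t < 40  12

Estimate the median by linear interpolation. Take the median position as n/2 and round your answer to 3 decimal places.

15.846

Cumulative frequencies: 17, 43, 60, 73, 85
n = 85; position = n/2 = 42.5.
This falls in the class 8 ≤ t < 16: L = 8, F = 17, f = 26, h = 8.
Median ≈ 8 + ((42.5 − 17) / 26) × 8 = 15.8462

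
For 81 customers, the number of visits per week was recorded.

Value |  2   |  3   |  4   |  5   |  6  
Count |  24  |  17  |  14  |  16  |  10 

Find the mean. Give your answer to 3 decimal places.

Values: 2, 3, 4, 5, 6
Σfx = 24×2 + 17×3 + 14×4 + 16×5 + 10×6 = 295
n = Σf = 81
Mean = 295 / 81 = 3.6420

3.642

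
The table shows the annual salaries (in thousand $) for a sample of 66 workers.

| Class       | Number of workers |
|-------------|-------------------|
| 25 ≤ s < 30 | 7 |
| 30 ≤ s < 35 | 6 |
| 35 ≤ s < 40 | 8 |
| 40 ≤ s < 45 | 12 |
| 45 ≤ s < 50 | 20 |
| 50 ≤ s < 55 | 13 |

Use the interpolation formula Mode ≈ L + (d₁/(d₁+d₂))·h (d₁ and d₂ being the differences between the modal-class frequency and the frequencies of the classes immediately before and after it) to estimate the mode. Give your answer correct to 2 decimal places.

47.67

Modal class: 45 ≤ s < 50 (highest frequency 20).
d₁ = 20 − 12 = 8, d₂ = 20 − 13 = 7
Mode ≈ 45 + (8/(8+7)) × 5 = 45 + 2.6667 = 47.6667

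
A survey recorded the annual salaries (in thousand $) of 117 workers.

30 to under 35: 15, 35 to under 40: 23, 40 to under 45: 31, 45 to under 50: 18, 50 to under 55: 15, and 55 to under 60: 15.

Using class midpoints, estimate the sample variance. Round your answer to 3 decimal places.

Midpoints: 32.5, 37.5, 42.5, 47.5, 52.5, 57.5
n = 117, Σfm = 5172.5, mean = 44.2094
Σfm² = 235731.25
Σf(m − x̄)² = Σfm² − (Σfm)²/n = 235731.25 − 5172.5²/117 = 7058.1197
Sample variance = 7058.1197 / 116 = 60.8459

60.846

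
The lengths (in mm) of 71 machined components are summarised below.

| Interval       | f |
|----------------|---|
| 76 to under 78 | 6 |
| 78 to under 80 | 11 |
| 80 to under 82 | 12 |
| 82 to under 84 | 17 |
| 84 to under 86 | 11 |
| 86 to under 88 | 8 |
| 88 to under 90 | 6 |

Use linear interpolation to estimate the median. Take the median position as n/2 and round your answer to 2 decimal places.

Cumulative frequencies: 6, 17, 29, 46, 57, 65, 71
n = 71; position = n/2 = 35.5.
This falls in the class 82 to under 84: L = 82, F = 29, f = 17, h = 2.
Median ≈ 82 + ((35.5 − 29) / 17) × 2 = 82.7647

82.76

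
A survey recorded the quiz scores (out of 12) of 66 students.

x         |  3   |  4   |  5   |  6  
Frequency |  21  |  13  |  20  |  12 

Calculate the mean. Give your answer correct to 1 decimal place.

Values: 3, 4, 5, 6
Σfx = 21×3 + 13×4 + 20×5 + 12×6 = 287
n = Σf = 66
Mean = 287 / 66 = 4.3485

4.3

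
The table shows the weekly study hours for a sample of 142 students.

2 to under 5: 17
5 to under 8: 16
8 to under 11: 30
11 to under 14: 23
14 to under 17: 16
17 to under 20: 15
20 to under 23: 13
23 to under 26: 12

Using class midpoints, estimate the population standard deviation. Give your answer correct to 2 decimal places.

Midpoints: 3.5, 6.5, 9.5, 12.5, 15.5, 18.5, 21.5, 24.5
n = 142, Σfm = 1835, mean = 12.9225
Σfm² = 29375.5
Σf(m − x̄)² = Σfm² − (Σfm)²/n = 29375.5 − 1835²/142 = 5662.6479
Population variance = 5662.6479 / 142 = 39.8778
Standard deviation = √39.8778 = 6.3149

6.31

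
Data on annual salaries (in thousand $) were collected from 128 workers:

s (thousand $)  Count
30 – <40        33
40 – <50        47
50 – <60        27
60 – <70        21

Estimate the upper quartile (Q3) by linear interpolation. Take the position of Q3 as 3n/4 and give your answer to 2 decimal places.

55.93

Cumulative frequencies: 33, 80, 107, 128
n = 128; position = 3n/4 = 96.
This falls in the class 50 – <60: L = 50, F = 80, f = 27, h = 10.
Upper quartile ≈ 50 + ((96 − 80) / 27) × 10 = 55.9259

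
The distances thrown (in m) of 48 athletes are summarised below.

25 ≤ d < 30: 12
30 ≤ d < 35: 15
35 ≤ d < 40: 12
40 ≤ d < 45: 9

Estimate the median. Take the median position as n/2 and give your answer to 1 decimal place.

34.0

Cumulative frequencies: 12, 27, 39, 48
n = 48; position = n/2 = 24.
This falls in the class 30 ≤ d < 35: L = 30, F = 12, f = 15, h = 5.
Median ≈ 30 + ((24 − 12) / 15) × 5 = 34.0000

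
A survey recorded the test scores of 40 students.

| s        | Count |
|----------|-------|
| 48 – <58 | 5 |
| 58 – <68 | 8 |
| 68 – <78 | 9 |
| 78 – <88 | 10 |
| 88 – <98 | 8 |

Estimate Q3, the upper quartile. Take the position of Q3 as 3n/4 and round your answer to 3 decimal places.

Cumulative frequencies: 5, 13, 22, 32, 40
n = 40; position = 3n/4 = 30.
This falls in the class 78 – <88: L = 78, F = 22, f = 10, h = 10.
Upper quartile ≈ 78 + ((30 − 22) / 10) × 10 = 86.0000

86.000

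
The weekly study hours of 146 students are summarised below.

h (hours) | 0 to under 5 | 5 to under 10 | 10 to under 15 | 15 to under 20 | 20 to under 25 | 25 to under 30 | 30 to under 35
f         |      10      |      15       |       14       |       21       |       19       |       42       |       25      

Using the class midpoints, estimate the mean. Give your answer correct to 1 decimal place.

Midpoints: 2.5, 7.5, 12.5, 17.5, 22.5, 27.5, 32.5
Σfm = 10×2.5 + 15×7.5 + 14×12.5 + 21×17.5 + 19×22.5 + 42×27.5 + 25×32.5 = 3075
n = Σf = 146
Mean = 3075 / 146 = 21.0616

21.1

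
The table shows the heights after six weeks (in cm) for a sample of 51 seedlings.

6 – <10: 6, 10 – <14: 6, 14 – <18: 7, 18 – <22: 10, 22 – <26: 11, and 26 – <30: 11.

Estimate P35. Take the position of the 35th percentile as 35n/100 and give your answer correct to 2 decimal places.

Cumulative frequencies: 6, 12, 19, 29, 40, 51
n = 51; position = 35n/100 = 17.85.
This falls in the class 14 – <18: L = 14, F = 12, f = 7, h = 4.
35th percentile ≈ 14 + ((17.85 − 12) / 7) × 4 = 17.3429

17.34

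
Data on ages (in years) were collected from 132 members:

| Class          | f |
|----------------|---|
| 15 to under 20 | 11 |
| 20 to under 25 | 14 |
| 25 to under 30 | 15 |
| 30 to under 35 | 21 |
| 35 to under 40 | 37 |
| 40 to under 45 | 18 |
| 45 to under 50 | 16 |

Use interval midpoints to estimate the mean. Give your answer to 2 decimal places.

34.20

Midpoints: 17.5, 22.5, 27.5, 32.5, 37.5, 42.5, 47.5
Σfm = 11×17.5 + 14×22.5 + 15×27.5 + 21×32.5 + 37×37.5 + 18×42.5 + 16×47.5 = 4515
n = Σf = 132
Mean = 4515 / 132 = 34.2045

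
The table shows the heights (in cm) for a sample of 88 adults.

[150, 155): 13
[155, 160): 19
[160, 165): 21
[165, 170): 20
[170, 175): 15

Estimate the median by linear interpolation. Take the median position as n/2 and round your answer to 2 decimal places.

Cumulative frequencies: 13, 32, 53, 73, 88
n = 88; position = n/2 = 44.
This falls in the class [160, 165): L = 160, F = 32, f = 21, h = 5.
Median ≈ 160 + ((44 − 32) / 21) × 5 = 162.8571

162.86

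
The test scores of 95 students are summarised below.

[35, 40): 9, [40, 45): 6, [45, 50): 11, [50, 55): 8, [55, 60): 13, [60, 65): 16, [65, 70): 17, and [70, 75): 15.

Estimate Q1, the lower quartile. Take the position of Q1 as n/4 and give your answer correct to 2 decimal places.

Cumulative frequencies: 9, 15, 26, 34, 47, 63, 80, 95
n = 95; position = n/4 = 23.75.
This falls in the class [45, 50): L = 45, F = 15, f = 11, h = 5.
Lower quartile ≈ 45 + ((23.75 − 15) / 11) × 5 = 48.9773

48.98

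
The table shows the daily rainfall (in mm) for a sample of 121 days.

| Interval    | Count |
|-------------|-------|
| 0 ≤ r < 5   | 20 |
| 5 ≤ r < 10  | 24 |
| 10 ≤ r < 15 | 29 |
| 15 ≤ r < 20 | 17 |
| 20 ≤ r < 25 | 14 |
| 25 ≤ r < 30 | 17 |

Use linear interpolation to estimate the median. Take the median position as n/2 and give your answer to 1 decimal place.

12.8

Cumulative frequencies: 20, 44, 73, 90, 104, 121
n = 121; position = n/2 = 60.5.
This falls in the class 10 ≤ r < 15: L = 10, F = 44, f = 29, h = 5.
Median ≈ 10 + ((60.5 − 44) / 29) × 5 = 12.8448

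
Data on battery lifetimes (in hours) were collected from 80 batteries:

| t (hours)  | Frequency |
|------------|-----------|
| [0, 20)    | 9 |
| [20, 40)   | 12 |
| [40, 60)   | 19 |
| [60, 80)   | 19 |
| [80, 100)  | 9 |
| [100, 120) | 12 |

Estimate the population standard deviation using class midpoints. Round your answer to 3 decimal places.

Midpoints: 10, 30, 50, 70, 90, 110
n = 80, Σfm = 4860, mean = 60.7500
Σfm² = 370400
Σf(m − x̄)² = Σfm² − (Σfm)²/n = 370400 − 4860²/80 = 75155.0000
Population variance = 75155.0000 / 80 = 939.4375
Standard deviation = √939.4375 = 30.6502

30.650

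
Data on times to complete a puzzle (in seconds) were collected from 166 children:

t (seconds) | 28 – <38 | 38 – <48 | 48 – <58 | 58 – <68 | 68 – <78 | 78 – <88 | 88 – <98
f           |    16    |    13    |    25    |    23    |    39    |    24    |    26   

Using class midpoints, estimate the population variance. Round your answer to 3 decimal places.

Midpoints: 33, 43, 53, 63, 73, 83, 93
n = 166, Σfm = 11118, mean = 66.9759
Σfm² = 801014
Σf(m − x̄)² = Σfm² − (Σfm)²/n = 801014 − 11118²/166 = 56375.9036
Population variance = 56375.9036 / 166 = 339.6139

339.614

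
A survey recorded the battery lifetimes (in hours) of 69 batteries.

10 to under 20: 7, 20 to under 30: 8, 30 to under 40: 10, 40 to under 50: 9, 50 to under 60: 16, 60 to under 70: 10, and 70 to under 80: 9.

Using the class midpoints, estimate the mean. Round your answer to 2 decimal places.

Midpoints: 15, 25, 35, 45, 55, 65, 75
Σfm = 7×15 + 8×25 + 10×35 + 9×45 + 16×55 + 10×65 + 9×75 = 3265
n = Σf = 69
Mean = 3265 / 69 = 47.3188

47.32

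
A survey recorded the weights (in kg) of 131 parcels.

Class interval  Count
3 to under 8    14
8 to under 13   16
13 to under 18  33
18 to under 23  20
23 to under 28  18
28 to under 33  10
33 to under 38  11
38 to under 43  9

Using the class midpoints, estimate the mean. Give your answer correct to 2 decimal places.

20.50

Midpoints: 5.5, 10.5, 15.5, 20.5, 25.5, 30.5, 35.5, 40.5
Σfm = 14×5.5 + 16×10.5 + 33×15.5 + 20×20.5 + 18×25.5 + 10×30.5 + 11×35.5 + 9×40.5 = 2685.5
n = Σf = 131
Mean = 2685.5 / 131 = 20.5000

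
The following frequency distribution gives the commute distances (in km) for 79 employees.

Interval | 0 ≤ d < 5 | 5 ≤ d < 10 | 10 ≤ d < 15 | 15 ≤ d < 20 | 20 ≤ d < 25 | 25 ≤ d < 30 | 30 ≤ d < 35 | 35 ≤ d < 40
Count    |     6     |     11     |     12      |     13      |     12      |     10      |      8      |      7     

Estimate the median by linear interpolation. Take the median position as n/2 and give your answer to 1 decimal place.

19.0

Cumulative frequencies: 6, 17, 29, 42, 54, 64, 72, 79
n = 79; position = n/2 = 39.5.
This falls in the class 15 ≤ d < 20: L = 15, F = 29, f = 13, h = 5.
Median ≈ 15 + ((39.5 − 29) / 13) × 5 = 19.0385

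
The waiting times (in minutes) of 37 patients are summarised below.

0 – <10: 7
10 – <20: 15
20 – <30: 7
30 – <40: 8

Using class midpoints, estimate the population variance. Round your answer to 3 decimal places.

Midpoints: 5, 15, 25, 35
n = 37, Σfm = 715, mean = 19.3243
Σfm² = 17725
Σf(m − x̄)² = Σfm² − (Σfm)²/n = 17725 − 715²/37 = 3908.1081
Population variance = 3908.1081 / 37 = 105.6245

105.625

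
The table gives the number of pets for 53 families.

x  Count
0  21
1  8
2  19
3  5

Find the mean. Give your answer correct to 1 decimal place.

Values: 0, 1, 2, 3
Σfx = 21×0 + 8×1 + 19×2 + 5×3 = 61
n = Σf = 53
Mean = 61 / 53 = 1.1509

1.2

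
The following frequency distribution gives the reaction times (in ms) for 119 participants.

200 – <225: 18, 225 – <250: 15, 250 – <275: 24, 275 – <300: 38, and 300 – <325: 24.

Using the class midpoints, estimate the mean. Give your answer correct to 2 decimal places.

269.85

Midpoints: 212.5, 237.5, 262.5, 287.5, 312.5
Σfm = 18×212.5 + 15×237.5 + 24×262.5 + 38×287.5 + 24×312.5 = 32112.5
n = Σf = 119
Mean = 32112.5 / 119 = 269.8529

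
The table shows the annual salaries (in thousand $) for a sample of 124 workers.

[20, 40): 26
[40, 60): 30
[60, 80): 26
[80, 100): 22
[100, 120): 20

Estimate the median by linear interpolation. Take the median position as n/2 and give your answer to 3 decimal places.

64.615

Cumulative frequencies: 26, 56, 82, 104, 124
n = 124; position = n/2 = 62.
This falls in the class [60, 80): L = 60, F = 56, f = 26, h = 20.
Median ≈ 60 + ((62 − 56) / 26) × 20 = 64.6154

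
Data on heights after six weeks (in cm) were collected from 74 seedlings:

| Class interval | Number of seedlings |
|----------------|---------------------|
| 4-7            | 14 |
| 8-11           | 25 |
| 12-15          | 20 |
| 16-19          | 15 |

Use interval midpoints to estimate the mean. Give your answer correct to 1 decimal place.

Midpoints: 5.5, 9.5, 13.5, 17.5
Σfm = 14×5.5 + 25×9.5 + 20×13.5 + 15×17.5 = 847
n = Σf = 74
Mean = 847 / 74 = 11.4459

11.4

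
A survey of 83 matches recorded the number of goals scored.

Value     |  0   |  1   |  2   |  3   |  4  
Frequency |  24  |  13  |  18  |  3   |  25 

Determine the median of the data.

2

Cumulative frequencies: 24, 37, 55, 58, 83
n = 83, so the median is the value in position (n+1)/2 = 42.
Position 42 falls at value 2.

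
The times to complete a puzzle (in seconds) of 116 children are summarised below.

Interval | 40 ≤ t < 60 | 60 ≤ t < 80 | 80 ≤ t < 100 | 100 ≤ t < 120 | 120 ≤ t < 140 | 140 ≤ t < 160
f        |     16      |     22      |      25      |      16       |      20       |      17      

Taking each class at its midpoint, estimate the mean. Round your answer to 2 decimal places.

Midpoints: 50, 70, 90, 110, 130, 150
Σfm = 16×50 + 22×70 + 25×90 + 16×110 + 20×130 + 17×150 = 11500
n = Σf = 116
Mean = 11500 / 116 = 99.1379

99.14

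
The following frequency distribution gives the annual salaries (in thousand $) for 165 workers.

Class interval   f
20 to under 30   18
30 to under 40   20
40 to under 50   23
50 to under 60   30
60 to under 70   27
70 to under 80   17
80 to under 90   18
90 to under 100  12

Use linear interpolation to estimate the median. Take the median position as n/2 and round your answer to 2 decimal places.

57.17

Cumulative frequencies: 18, 38, 61, 91, 118, 135, 153, 165
n = 165; position = n/2 = 82.5.
This falls in the class 50 to under 60: L = 50, F = 61, f = 30, h = 10.
Median ≈ 50 + ((82.5 − 61) / 30) × 10 = 57.1667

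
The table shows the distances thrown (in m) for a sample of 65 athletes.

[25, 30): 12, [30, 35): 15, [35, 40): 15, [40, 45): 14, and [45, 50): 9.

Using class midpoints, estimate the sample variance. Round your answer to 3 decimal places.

Midpoints: 27.5, 32.5, 37.5, 42.5, 47.5
n = 65, Σfm = 2402.5, mean = 36.9615
Σfm² = 91606.25
Σf(m − x̄)² = Σfm² − (Σfm)²/n = 91606.25 − 2402.5²/65 = 2806.1538
Sample variance = 2806.1538 / 64 = 43.8462

43.846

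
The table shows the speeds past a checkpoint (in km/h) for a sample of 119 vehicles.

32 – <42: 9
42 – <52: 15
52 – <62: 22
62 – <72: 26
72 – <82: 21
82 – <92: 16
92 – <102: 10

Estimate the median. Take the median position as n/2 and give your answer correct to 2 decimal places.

Cumulative frequencies: 9, 24, 46, 72, 93, 109, 119
n = 119; position = n/2 = 59.5.
This falls in the class 62 – <72: L = 62, F = 46, f = 26, h = 10.
Median ≈ 62 + ((59.5 − 46) / 26) × 10 = 67.1923

67.19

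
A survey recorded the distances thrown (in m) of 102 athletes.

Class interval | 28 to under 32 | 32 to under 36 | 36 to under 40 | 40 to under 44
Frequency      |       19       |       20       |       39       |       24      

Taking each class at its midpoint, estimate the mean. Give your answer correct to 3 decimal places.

36.667

Midpoints: 30, 34, 38, 42
Σfm = 19×30 + 20×34 + 39×38 + 24×42 = 3740
n = Σf = 102
Mean = 3740 / 102 = 36.6667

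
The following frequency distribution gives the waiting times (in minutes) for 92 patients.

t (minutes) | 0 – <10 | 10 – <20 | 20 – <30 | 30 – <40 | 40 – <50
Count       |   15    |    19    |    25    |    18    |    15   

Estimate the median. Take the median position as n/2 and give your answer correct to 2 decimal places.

Cumulative frequencies: 15, 34, 59, 77, 92
n = 92; position = n/2 = 46.
This falls in the class 20 – <30: L = 20, F = 34, f = 25, h = 10.
Median ≈ 20 + ((46 − 34) / 25) × 10 = 24.8000

24.80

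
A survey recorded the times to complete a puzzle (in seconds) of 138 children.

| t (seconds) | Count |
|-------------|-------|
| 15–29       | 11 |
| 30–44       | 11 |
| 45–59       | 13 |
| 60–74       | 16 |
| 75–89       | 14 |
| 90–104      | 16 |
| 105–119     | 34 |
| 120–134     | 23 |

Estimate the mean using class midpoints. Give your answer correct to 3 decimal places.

85.696

Midpoints: 22, 37, 52, 67, 82, 97, 112, 127
Σfm = 11×22 + 11×37 + 13×52 + 16×67 + 14×82 + 16×97 + 34×112 + 23×127 = 11826
n = Σf = 138
Mean = 11826 / 138 = 85.6957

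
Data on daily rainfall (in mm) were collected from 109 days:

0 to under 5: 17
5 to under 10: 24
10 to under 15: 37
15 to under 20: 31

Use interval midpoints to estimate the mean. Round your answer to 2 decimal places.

Midpoints: 2.5, 7.5, 12.5, 17.5
Σfm = 17×2.5 + 24×7.5 + 37×12.5 + 31×17.5 = 1227.5
n = Σf = 109
Mean = 1227.5 / 109 = 11.2615

11.26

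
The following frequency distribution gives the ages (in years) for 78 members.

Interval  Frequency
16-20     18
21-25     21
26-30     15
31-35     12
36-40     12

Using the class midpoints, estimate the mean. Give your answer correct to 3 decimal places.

Midpoints: 18, 23, 28, 33, 38
Σfm = 18×18 + 21×23 + 15×28 + 12×33 + 12×38 = 2079
n = Σf = 78
Mean = 2079 / 78 = 26.6538

26.654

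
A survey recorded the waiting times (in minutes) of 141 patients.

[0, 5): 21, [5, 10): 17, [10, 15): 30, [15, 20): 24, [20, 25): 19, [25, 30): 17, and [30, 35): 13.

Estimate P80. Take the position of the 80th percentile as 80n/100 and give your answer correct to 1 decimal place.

25.5

Cumulative frequencies: 21, 38, 68, 92, 111, 128, 141
n = 141; position = 80n/100 = 112.8.
This falls in the class [25, 30): L = 25, F = 111, f = 17, h = 5.
80th percentile ≈ 25 + ((112.8 − 111) / 17) × 5 = 25.5294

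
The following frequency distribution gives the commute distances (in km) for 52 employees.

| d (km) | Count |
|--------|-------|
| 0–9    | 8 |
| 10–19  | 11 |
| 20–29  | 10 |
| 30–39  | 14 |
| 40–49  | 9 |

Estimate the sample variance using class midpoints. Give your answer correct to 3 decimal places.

Midpoints: 4.5, 14.5, 24.5, 34.5, 44.5
n = 52, Σfm = 1324, mean = 25.4615
Σfm² = 42963
Σf(m − x̄)² = Σfm² − (Σfm)²/n = 42963 − 1324²/52 = 9251.9231
Sample variance = 9251.9231 / 51 = 181.4103

181.410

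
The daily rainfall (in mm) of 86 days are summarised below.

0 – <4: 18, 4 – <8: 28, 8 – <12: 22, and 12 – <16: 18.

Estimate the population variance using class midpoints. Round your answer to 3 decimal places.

Midpoints: 2, 6, 10, 14
n = 86, Σfm = 676, mean = 7.8605
Σfm² = 6808
Σf(m − x̄)² = Σfm² − (Σfm)²/n = 6808 − 676²/86 = 1494.3256
Population variance = 1494.3256 / 86 = 17.3759

17.376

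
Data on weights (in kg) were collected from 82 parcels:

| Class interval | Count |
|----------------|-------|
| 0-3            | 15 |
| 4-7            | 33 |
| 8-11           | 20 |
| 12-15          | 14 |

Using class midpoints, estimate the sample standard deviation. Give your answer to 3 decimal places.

Midpoints: 1.5, 5.5, 9.5, 13.5
n = 82, Σfm = 583, mean = 7.1098
Σfm² = 5388.5
Σf(m − x̄)² = Σfm² − (Σfm)²/n = 5388.5 − 583²/82 = 1243.5122
Sample variance = 1243.5122 / 81 = 15.3520
Standard deviation = √15.3520 = 3.9182

3.918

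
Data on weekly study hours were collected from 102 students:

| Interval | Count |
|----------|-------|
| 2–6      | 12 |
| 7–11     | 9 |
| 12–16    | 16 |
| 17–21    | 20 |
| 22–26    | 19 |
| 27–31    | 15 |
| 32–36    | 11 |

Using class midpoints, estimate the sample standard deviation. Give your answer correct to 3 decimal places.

9.128

Midpoints: 4, 9, 14, 19, 24, 29, 34
n = 102, Σfm = 1998, mean = 19.5882
Σfm² = 47552
Σf(m − x̄)² = Σfm² − (Σfm)²/n = 47552 − 1998²/102 = 8414.7059
Sample variance = 8414.7059 / 101 = 83.3139
Standard deviation = √83.3139 = 9.1276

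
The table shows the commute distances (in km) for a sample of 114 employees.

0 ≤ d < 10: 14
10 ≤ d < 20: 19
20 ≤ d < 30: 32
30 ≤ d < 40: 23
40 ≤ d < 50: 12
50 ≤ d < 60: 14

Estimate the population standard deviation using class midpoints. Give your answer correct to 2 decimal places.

15.00

Midpoints: 5, 15, 25, 35, 45, 55
n = 114, Σfm = 3270, mean = 28.6842
Σfm² = 119450
Σf(m − x̄)² = Σfm² − (Σfm)²/n = 119450 − 3270²/114 = 25652.6316
Population variance = 25652.6316 / 114 = 225.0231
Standard deviation = √225.0231 = 15.0008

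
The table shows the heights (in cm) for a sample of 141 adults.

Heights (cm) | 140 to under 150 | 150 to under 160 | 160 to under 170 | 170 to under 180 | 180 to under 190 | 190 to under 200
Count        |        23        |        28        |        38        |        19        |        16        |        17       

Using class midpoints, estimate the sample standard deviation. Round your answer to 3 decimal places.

15.821

Midpoints: 145, 155, 165, 175, 185, 195
n = 141, Σfm = 23545, mean = 166.9858
Σfm² = 3966725
Σf(m − x̄)² = Σfm² − (Σfm)²/n = 3966725 − 23545²/141 = 35043.9716
Sample variance = 35043.9716 / 140 = 250.3141
Standard deviation = √250.3141 = 15.8213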